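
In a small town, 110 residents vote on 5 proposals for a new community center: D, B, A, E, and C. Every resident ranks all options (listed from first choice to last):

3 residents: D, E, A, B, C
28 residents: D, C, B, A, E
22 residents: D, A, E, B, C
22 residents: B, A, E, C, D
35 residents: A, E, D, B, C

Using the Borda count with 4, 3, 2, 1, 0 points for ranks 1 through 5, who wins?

A

D: 3·4 + 28·4 + 22·4 + 22·0 + 35·2 = 282
B: 3·1 + 28·2 + 22·1 + 22·4 + 35·1 = 204
A: 3·2 + 28·1 + 22·3 + 22·3 + 35·4 = 306
E: 3·3 + 28·0 + 22·2 + 22·2 + 35·3 = 202
C: 3·0 + 28·3 + 22·0 + 22·1 + 35·0 = 106
A has the highest Borda score (306).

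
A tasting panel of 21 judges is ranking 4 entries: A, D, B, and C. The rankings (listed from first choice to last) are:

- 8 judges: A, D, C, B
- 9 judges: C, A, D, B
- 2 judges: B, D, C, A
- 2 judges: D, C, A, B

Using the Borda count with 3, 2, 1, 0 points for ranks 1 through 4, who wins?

A

A: 8·3 + 9·2 + 2·0 + 2·1 = 44
D: 8·2 + 9·1 + 2·2 + 2·3 = 35
B: 8·0 + 9·0 + 2·3 + 2·0 = 6
C: 8·1 + 9·3 + 2·1 + 2·2 = 41
A has the highest Borda score (44).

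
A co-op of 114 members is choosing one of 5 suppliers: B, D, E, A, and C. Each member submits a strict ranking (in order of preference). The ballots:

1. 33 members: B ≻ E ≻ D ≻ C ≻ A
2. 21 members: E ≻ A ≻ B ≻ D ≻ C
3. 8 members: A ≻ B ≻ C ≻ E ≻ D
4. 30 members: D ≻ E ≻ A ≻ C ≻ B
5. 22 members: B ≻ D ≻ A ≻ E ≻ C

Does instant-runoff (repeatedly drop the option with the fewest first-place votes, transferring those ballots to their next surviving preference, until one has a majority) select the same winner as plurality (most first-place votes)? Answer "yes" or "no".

Instant-runoff — R1 B 55, D 30, E 21, A 8, C 0 (C out); R2 B 55, D 30, E 21, A 8 (A out); R3 B 63, D 30, E 21 (B winner). Winner: B.
Plurality — first-place votes: B 55, D 30, E 21, A 8, C 0. Winner: B.
The two methods agree.

yes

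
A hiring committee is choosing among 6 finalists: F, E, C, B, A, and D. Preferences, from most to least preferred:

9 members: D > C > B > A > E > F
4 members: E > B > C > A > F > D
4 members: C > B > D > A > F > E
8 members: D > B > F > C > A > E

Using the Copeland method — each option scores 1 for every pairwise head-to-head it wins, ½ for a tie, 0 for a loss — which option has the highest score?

D

F: loses to E, C, B, A, and D → score 0.
E: beats F; loses to C, B, A, and D → score 1.
C: beats F, E, B, and A; loses to D → score 4.
B: beats F, E, and A; loses to C and D → score 3.
A: beats F and E; loses to C, B, and D → score 2.
D: beats F, E, C, B, and A → score 5.
D has the best pairwise record.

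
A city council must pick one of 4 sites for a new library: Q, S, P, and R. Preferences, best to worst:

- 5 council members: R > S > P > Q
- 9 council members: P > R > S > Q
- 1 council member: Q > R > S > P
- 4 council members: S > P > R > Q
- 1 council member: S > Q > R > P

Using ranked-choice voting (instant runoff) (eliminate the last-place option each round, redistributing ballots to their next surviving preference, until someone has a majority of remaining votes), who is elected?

Round 1: Q 1, S 5, P 9, R 5. Eliminate Q.
Round 2: S 5, P 9, R 6. Eliminate S.
Round 3: P 13, R 7. P has a majority.

P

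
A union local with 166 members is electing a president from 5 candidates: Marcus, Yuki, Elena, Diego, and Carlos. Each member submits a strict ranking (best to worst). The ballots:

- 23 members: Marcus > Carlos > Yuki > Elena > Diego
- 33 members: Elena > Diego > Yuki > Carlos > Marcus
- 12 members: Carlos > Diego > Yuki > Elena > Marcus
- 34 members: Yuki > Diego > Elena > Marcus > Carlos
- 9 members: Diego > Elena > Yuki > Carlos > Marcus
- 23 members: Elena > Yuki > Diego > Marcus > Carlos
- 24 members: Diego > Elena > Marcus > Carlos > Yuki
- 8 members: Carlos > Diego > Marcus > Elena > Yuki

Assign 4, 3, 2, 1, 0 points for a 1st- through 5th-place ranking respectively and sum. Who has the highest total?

Diego

Marcus: 23·4 + 33·0 + 12·0 + 34·1 + 9·0 + 23·1 + 24·2 + 8·2 = 213
Yuki: 23·2 + 33·2 + 12·2 + 34·4 + 9·2 + 23·3 + 24·0 + 8·0 = 359
Elena: 23·1 + 33·4 + 12·1 + 34·2 + 9·3 + 23·4 + 24·3 + 8·1 = 434
Diego: 23·0 + 33·3 + 12·3 + 34·3 + 9·4 + 23·2 + 24·4 + 8·3 = 439
Carlos: 23·3 + 33·1 + 12·4 + 34·0 + 9·1 + 23·0 + 24·1 + 8·4 = 215
Diego has the highest Borda score (439).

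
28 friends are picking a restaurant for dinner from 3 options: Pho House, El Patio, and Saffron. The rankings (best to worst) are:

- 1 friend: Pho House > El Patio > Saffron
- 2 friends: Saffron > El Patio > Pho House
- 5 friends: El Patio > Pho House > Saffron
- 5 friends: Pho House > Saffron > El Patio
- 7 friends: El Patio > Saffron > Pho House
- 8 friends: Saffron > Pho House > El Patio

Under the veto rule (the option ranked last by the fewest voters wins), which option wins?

Saffron

Last-place votes: Pho House 9, El Patio 13, Saffron 6.
Saffron is ranked last by the fewest voters, so Saffron wins.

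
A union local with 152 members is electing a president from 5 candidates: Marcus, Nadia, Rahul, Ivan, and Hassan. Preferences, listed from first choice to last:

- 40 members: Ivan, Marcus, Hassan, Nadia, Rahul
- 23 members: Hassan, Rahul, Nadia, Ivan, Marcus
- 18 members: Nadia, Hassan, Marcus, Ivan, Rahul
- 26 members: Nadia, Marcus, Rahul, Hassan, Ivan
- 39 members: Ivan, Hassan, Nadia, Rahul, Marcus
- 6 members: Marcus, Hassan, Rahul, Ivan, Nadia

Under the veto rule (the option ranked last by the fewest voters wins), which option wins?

Last-place votes: Marcus 62, Nadia 6, Rahul 58, Ivan 26, Hassan 0.
Hassan is ranked last by the fewest voters, so Hassan wins.

Hassan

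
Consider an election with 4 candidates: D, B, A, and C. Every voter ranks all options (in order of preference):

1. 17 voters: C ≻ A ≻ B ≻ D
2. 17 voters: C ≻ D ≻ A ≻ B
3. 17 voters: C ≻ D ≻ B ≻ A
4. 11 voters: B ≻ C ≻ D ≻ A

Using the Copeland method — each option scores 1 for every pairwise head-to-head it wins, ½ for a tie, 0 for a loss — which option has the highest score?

D: beats B and A; loses to C → score 2.
B: loses to D, A, and C → score 0.
A: beats B; loses to D and C → score 1.
C: beats D, B, and A → score 3.
C has the best pairwise record.

C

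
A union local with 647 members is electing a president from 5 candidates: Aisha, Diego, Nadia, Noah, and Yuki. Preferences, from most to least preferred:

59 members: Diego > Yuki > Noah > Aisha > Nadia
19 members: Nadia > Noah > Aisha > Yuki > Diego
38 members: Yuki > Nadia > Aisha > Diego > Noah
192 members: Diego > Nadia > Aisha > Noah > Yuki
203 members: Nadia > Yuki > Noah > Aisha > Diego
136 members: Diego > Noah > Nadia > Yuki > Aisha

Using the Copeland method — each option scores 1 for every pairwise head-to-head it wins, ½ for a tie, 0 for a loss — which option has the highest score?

Diego

Aisha: loses to Diego, Nadia, Noah, and Yuki → score 0.
Diego: beats Aisha, Nadia, Noah, and Yuki → score 4.
Nadia: beats Aisha, Noah, and Yuki; loses to Diego → score 3.
Noah: beats Aisha and Yuki; loses to Diego and Nadia → score 2.
Yuki: beats Aisha; loses to Diego, Nadia, and Noah → score 1.
Diego has the best pairwise record.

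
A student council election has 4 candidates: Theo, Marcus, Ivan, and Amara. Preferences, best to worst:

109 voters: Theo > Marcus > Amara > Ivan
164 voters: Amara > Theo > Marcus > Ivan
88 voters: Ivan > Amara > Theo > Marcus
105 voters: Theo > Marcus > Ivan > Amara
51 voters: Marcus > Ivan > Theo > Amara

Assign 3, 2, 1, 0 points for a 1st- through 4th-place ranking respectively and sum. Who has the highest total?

Theo: 109·3 + 164·2 + 88·1 + 105·3 + 51·1 = 1109
Marcus: 109·2 + 164·1 + 88·0 + 105·2 + 51·3 = 745
Ivan: 109·0 + 164·0 + 88·3 + 105·1 + 51·2 = 471
Amara: 109·1 + 164·3 + 88·2 + 105·0 + 51·0 = 777
Theo has the highest Borda score (1109).

Theo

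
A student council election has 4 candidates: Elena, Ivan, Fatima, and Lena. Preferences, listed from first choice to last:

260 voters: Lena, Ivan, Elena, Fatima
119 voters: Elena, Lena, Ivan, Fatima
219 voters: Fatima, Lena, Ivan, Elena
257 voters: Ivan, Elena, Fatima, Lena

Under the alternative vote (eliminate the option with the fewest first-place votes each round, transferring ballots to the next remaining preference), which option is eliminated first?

Round 1: Elena 119, Ivan 257, Fatima 219, Lena 260. Eliminate Elena.

Elena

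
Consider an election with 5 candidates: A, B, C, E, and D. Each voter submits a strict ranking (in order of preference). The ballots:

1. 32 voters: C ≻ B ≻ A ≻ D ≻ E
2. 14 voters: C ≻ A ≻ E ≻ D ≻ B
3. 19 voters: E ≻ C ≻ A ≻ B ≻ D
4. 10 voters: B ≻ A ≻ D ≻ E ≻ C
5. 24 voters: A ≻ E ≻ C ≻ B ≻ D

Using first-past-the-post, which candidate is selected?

First-place votes: A 24, B 10, C 46, E 19, D 0.
C has the most first-place votes.

C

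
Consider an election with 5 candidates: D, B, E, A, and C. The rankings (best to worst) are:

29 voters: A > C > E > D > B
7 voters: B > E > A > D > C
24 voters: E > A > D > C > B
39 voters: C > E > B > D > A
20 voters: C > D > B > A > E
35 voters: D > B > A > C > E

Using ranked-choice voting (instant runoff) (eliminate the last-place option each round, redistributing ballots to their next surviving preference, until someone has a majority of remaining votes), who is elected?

C

Round 1: D 35, B 7, E 24, A 29, C 59. Eliminate B.
Round 2: D 35, E 31, A 29, C 59. Eliminate A.
Round 3: D 35, E 31, C 88. C has a majority.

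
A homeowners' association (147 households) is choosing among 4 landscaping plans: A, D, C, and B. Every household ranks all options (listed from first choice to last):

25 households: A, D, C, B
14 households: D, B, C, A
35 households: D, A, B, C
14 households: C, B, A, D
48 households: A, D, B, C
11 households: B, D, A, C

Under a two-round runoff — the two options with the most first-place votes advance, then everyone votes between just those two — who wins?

Round 1 first-place votes: A 73, D 49, C 14, B 11.
A and D advance.
Runoff: A is preferred to D by 87 voters; D by 60.
A wins the runoff.

A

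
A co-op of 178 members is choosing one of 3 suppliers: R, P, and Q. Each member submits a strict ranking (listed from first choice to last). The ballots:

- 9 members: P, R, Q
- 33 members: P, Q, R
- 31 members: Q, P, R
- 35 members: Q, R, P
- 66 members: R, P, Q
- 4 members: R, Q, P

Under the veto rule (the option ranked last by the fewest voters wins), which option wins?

P

Last-place votes: R 64, P 39, Q 75.
P is ranked last by the fewest voters, so P wins.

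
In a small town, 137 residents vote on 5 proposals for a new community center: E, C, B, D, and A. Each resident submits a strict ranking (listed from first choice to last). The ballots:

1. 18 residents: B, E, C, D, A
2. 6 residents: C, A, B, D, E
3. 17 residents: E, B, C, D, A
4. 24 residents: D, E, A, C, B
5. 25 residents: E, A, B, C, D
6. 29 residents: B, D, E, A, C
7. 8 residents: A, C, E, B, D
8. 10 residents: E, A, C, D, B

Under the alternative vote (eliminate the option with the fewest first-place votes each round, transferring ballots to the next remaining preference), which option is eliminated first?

C

Round 1: E 52, C 6, B 47, D 24, A 8. Eliminate C.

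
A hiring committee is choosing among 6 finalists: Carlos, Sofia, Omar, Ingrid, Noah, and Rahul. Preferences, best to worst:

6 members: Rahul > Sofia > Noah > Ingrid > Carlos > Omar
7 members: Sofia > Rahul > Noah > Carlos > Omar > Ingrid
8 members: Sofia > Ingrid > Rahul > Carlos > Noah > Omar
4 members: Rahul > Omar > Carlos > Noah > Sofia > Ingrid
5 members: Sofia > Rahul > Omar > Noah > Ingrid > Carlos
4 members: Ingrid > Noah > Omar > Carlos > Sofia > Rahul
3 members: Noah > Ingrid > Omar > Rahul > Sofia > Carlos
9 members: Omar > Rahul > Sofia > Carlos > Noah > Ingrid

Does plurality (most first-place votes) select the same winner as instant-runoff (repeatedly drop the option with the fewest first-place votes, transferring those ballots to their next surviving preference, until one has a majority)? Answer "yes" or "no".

Plurality — first-place votes: Carlos 0, Sofia 20, Omar 9, Ingrid 4, Noah 3, Rahul 10. Winner: Sofia.
Instant-runoff — R1 Carlos 0, Sofia 20, Omar 9, Ingrid 4, Noah 3, Rahul 10 (Carlos out); R2 Sofia 20, Omar 9, Ingrid 4, Noah 3, Rahul 10 (Noah out); R3 Sofia 20, Omar 9, Ingrid 7, Rahul 10 (Ingrid out); R4 Sofia 20, Omar 16, Rahul 10 (Rahul out); R5 Sofia 26, Omar 20 (Sofia winner). Winner: Sofia.
The two methods agree.

yes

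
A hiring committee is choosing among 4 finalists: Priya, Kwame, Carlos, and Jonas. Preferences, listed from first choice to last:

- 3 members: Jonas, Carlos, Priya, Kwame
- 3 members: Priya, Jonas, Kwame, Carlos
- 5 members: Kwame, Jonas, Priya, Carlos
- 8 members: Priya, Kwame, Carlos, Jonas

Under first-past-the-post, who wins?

Priya

First-place votes: Priya 11, Kwame 5, Carlos 0, Jonas 3.
Priya has the most first-place votes.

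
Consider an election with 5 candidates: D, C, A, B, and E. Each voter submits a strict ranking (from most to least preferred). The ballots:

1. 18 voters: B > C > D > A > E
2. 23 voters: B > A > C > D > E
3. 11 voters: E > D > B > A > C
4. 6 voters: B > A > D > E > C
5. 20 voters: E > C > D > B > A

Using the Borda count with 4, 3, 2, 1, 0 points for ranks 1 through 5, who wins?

B

D: 18·2 + 23·1 + 11·3 + 6·2 + 20·2 = 144
C: 18·3 + 23·2 + 11·0 + 6·0 + 20·3 = 160
A: 18·1 + 23·3 + 11·1 + 6·3 + 20·0 = 116
B: 18·4 + 23·4 + 11·2 + 6·4 + 20·1 = 230
E: 18·0 + 23·0 + 11·4 + 6·1 + 20·4 = 130
B has the highest Borda score (230).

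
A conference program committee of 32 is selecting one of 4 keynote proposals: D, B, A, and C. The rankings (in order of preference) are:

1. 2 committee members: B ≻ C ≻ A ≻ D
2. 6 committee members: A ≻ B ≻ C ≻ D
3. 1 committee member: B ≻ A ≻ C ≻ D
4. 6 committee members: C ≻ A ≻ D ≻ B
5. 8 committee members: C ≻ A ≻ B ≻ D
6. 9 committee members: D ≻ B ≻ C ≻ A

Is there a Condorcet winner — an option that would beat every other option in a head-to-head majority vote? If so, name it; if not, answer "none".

Checking pairwise contests:
B beats D 17–15.
A beats B 20–12.
C beats A 25–7.
B beats C 18–14.
Every option loses at least one head-to-head, so there is no Condorcet winner.

none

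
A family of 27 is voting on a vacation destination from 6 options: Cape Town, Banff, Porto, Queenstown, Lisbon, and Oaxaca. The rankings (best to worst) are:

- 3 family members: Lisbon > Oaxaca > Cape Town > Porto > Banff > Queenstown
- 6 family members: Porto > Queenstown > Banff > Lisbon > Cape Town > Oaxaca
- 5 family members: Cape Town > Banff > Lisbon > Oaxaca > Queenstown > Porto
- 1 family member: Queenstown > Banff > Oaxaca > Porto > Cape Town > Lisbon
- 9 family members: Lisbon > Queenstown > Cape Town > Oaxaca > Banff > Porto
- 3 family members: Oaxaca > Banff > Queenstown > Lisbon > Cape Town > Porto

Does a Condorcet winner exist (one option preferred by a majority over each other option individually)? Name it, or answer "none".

none

Checking pairwise contests:
Queenstown beats Cape Town 19–8.
Cape Town beats Banff 17–10.
Cape Town beats Porto 20–7.
Lisbon beats Queenstown 17–10.
Banff beats Lisbon 15–12.
Cape Town beats Oaxaca 20–7.
Every option loses at least one head-to-head, so there is no Condorcet winner.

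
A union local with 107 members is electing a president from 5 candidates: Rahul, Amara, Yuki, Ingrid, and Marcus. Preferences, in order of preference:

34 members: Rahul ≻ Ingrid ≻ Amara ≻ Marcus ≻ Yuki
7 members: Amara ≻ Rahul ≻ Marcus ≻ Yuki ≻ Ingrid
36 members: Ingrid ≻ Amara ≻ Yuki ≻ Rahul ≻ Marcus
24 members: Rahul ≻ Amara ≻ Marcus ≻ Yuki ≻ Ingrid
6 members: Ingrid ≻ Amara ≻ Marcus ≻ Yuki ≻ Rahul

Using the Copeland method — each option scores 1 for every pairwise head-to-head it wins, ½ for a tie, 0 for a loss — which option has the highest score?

Rahul

Rahul: beats Amara, Yuki, Ingrid, and Marcus → score 4.
Amara: beats Yuki and Marcus; loses to Rahul and Ingrid → score 2.
Yuki: loses to Rahul, Amara, Ingrid, and Marcus → score 0.
Ingrid: beats Amara, Yuki, and Marcus; loses to Rahul → score 3.
Marcus: beats Yuki; loses to Rahul, Amara, and Ingrid → score 1.
Rahul has the best pairwise record.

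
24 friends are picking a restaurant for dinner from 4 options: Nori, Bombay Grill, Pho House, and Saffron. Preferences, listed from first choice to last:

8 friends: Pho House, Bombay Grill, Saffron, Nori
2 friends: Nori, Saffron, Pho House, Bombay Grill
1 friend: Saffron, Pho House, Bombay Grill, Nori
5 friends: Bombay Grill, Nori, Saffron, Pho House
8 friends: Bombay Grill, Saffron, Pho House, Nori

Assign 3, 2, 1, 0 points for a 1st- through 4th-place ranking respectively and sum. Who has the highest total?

Bombay Grill

Nori: 8·0 + 2·3 + 1·0 + 5·2 + 8·0 = 16
Bombay Grill: 8·2 + 2·0 + 1·1 + 5·3 + 8·3 = 56
Pho House: 8·3 + 2·1 + 1·2 + 5·0 + 8·1 = 36
Saffron: 8·1 + 2·2 + 1·3 + 5·1 + 8·2 = 36
Bombay Grill has the highest Borda score (56).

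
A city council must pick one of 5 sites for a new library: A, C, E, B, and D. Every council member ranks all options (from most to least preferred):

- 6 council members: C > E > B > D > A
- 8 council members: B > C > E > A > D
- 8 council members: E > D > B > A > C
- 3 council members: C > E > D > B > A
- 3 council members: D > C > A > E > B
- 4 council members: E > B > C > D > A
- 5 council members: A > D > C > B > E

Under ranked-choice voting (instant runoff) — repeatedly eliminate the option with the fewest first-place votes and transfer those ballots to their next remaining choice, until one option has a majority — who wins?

C

Round 1: A 5, C 9, E 12, B 8, D 3. Eliminate D.
Round 2: A 5, C 12, E 12, B 8. Eliminate A.
Round 3: C 17, E 12, B 8. Eliminate B.
Round 4: C 25, E 12. C has a majority.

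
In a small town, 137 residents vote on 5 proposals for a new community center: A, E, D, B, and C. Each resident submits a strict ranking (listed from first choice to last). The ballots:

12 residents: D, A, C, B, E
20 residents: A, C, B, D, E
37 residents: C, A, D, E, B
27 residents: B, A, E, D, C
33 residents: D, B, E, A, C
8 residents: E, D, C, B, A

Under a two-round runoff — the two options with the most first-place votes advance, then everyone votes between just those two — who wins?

Round 1 first-place votes: A 20, E 8, D 45, B 27, C 37.
D and C advance.
Runoff: D is preferred to C by 80 voters; C by 57.
D wins the runoff.

D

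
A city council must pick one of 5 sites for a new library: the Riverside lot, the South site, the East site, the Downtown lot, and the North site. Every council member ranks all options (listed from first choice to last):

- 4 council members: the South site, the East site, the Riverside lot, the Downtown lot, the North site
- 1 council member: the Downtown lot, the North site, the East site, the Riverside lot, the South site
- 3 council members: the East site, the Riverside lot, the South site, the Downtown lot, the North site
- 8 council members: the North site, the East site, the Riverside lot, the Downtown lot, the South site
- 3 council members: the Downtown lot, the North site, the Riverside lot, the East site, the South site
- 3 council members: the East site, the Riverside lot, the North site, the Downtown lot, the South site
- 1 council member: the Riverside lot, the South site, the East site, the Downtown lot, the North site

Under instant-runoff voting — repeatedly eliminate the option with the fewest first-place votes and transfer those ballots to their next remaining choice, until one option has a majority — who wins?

Round 1: the Riverside lot 1, the South site 4, the East site 6, the Downtown lot 4, the North site 8. Eliminate the Riverside lot.
Round 2: the South site 5, the East site 6, the Downtown lot 4, the North site 8. Eliminate the Downtown lot.
Round 3: the South site 5, the East site 6, the North site 12. The North site has a majority.

the North site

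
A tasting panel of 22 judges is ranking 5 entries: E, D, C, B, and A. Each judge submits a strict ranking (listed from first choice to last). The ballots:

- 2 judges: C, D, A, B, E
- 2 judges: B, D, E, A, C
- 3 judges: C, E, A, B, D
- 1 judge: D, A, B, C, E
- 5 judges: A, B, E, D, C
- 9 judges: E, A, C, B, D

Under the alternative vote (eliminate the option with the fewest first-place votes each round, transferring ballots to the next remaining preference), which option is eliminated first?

Round 1: E 9, D 1, C 5, B 2, A 5. Eliminate D.

D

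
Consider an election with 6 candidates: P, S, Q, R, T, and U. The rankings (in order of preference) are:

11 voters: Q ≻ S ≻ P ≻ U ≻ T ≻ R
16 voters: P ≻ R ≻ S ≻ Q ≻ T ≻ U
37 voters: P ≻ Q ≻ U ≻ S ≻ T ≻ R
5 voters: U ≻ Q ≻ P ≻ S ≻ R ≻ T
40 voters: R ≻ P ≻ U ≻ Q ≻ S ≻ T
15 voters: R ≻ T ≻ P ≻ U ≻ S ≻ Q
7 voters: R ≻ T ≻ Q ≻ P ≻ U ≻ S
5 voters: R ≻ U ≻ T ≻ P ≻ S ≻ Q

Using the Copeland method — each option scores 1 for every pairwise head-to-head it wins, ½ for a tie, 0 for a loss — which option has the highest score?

P: beats S, Q, R, T, and U → score 5.
S: beats T; loses to P, Q, R, and U → score 1.
Q: beats S, T, and U; loses to P and R → score 3.
R: beats S, Q, T, and U; loses to P → score 4.
T: loses to P, S, Q, R, and U → score 0.
U: beats S and T; loses to P, Q, and R → score 2.
P has the best pairwise record.

P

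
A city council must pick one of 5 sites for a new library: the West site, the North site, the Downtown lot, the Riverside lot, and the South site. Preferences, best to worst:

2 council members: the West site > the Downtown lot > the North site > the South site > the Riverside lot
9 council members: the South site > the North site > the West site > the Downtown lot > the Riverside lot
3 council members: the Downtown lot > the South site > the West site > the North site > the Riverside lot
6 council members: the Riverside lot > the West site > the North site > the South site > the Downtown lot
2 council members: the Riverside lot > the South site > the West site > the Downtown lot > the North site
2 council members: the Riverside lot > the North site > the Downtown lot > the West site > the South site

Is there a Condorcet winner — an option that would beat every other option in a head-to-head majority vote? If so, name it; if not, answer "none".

the South site

the South site vs the West site: 14–10 for the South site.
the South site vs the North site: 14–10 for the South site.
the South site vs the Downtown lot: 17–7 for the South site.
the South site vs the Riverside lot: 14–10 for the South site.
the South site beats every other option head-to-head.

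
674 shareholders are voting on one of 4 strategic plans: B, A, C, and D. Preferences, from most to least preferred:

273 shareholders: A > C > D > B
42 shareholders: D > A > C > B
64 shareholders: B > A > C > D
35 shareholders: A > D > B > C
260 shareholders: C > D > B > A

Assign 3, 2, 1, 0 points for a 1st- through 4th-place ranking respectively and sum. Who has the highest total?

C

B: 273·0 + 42·0 + 64·3 + 35·1 + 260·1 = 487
A: 273·3 + 42·2 + 64·2 + 35·3 + 260·0 = 1136
C: 273·2 + 42·1 + 64·1 + 35·0 + 260·3 = 1432
D: 273·1 + 42·3 + 64·0 + 35·2 + 260·2 = 989
C has the highest Borda score (1432).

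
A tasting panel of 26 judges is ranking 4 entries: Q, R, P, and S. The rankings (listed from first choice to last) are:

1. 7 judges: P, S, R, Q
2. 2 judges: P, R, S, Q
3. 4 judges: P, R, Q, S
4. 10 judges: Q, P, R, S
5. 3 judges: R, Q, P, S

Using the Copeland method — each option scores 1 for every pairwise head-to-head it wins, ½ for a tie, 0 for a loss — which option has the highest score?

P

Q: beats S; ties P; loses to R → score 1.5.
R: beats Q and S; loses to P → score 2.
P: beats R and S; ties Q → score 2.5.
S: loses to Q, R, and P → score 0.
P has the best pairwise record.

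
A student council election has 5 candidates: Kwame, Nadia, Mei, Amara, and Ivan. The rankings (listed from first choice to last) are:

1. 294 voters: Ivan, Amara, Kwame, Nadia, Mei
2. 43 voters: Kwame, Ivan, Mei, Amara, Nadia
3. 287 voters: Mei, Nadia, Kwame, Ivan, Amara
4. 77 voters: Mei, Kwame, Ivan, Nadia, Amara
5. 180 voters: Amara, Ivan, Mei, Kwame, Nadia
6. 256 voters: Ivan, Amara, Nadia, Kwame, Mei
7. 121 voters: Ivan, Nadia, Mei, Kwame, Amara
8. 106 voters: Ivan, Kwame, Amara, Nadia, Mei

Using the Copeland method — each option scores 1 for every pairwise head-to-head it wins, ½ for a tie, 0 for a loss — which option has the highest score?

Ivan

Kwame: beats Nadia and Mei; loses to Amara and Ivan → score 2.
Nadia: beats Mei; loses to Kwame, Amara, and Ivan → score 1.
Mei: loses to Kwame, Nadia, Amara, and Ivan → score 0.
Amara: beats Kwame, Nadia, and Mei; loses to Ivan → score 3.
Ivan: beats Kwame, Nadia, Mei, and Amara → score 4.
Ivan has the best pairwise record.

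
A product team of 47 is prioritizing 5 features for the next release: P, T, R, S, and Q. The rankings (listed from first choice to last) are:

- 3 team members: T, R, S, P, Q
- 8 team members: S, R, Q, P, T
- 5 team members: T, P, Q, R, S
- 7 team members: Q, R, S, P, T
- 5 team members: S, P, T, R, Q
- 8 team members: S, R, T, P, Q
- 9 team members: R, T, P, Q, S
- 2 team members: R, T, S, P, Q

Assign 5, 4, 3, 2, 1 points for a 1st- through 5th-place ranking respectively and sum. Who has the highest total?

P: 3·2 + 8·2 + 5·4 + 7·2 + 5·4 + 8·2 + 9·3 + 2·2 = 123
T: 3·5 + 8·1 + 5·5 + 7·1 + 5·3 + 8·3 + 9·4 + 2·4 = 138
R: 3·4 + 8·4 + 5·2 + 7·4 + 5·2 + 8·4 + 9·5 + 2·5 = 179
S: 3·3 + 8·5 + 5·1 + 7·3 + 5·5 + 8·5 + 9·1 + 2·3 = 155
Q: 3·1 + 8·3 + 5·3 + 7·5 + 5·1 + 8·1 + 9·2 + 2·1 = 110
R has the highest Borda score (179).

R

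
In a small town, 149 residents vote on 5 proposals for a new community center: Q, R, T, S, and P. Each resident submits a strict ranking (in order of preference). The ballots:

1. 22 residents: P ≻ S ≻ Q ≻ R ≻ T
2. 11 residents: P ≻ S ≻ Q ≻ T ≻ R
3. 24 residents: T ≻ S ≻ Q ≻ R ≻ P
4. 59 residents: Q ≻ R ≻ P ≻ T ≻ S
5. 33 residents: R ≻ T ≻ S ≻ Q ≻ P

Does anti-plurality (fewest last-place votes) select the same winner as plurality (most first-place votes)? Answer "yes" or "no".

yes

Anti-plurality — last-place votes: Q 0, R 11, T 22, S 59, P 57. Winner: Q.
Plurality — first-place votes: Q 59, R 33, T 24, S 0, P 33. Winner: Q.
The two methods agree.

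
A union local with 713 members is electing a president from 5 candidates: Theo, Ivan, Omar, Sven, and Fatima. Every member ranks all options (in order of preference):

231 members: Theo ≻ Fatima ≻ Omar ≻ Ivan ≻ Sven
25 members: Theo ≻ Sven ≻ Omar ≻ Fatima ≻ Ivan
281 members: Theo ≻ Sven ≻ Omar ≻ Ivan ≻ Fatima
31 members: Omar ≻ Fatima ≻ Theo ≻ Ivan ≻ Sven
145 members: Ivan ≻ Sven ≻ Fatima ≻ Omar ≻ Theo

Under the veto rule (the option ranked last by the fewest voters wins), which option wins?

Omar

Last-place votes: Theo 145, Ivan 25, Omar 0, Sven 262, Fatima 281.
Omar is ranked last by the fewest voters, so Omar wins.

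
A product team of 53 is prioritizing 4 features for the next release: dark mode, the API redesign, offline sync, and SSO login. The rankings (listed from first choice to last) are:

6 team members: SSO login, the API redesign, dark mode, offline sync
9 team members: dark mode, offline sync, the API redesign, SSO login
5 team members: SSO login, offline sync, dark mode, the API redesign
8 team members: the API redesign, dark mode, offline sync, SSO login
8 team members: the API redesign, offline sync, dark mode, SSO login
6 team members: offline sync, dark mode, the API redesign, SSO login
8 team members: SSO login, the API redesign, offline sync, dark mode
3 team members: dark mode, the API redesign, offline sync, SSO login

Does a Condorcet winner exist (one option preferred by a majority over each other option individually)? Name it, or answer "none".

the API redesign vs dark mode: 30–23 for the API redesign.
the API redesign vs offline sync: 33–20 for the API redesign.
the API redesign vs SSO login: 34–19 for the API redesign.
the API redesign beats every other option head-to-head.

the API redesign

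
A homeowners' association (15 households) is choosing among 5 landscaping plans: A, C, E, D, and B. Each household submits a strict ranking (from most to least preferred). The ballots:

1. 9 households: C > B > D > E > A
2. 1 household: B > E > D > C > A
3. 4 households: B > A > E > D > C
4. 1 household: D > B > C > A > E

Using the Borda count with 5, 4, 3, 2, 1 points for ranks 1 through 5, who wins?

B

A: 9·1 + 1·1 + 4·4 + 1·2 = 28
C: 9·5 + 1·2 + 4·1 + 1·3 = 54
E: 9·2 + 1·4 + 4·3 + 1·1 = 35
D: 9·3 + 1·3 + 4·2 + 1·5 = 43
B: 9·4 + 1·5 + 4·5 + 1·4 = 65
B has the highest Borda score (65).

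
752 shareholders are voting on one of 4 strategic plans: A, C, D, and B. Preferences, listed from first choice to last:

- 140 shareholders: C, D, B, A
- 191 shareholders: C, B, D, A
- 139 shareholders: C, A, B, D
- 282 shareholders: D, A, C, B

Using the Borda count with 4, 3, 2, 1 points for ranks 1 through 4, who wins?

C

A: 140·1 + 191·1 + 139·3 + 282·3 = 1594
C: 140·4 + 191·4 + 139·4 + 282·2 = 2444
D: 140·3 + 191·2 + 139·1 + 282·4 = 2069
B: 140·2 + 191·3 + 139·2 + 282·1 = 1413
C has the highest Borda score (2444).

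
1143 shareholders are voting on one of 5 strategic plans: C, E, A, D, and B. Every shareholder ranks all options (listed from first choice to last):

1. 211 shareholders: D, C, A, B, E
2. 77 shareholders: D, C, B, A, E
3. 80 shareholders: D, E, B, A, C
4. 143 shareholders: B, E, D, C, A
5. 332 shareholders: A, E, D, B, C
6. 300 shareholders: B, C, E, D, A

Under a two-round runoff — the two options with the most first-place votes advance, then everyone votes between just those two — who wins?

D

Round 1 first-place votes: C 0, E 0, A 332, D 368, B 443.
B and D advance.
Runoff: B is preferred to D by 443 voters; D by 700.
D wins the runoff.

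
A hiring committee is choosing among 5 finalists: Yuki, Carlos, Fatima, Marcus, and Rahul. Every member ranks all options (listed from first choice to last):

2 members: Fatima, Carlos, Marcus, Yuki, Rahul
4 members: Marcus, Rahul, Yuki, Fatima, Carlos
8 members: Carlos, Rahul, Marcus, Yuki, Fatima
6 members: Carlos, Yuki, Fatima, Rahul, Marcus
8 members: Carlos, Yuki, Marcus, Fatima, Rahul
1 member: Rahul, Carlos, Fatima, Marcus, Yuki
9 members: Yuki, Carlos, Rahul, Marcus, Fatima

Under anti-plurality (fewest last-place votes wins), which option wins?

Last-place votes: Yuki 1, Carlos 4, Fatima 17, Marcus 6, Rahul 10.
Yuki is ranked last by the fewest voters, so Yuki wins.

Yuki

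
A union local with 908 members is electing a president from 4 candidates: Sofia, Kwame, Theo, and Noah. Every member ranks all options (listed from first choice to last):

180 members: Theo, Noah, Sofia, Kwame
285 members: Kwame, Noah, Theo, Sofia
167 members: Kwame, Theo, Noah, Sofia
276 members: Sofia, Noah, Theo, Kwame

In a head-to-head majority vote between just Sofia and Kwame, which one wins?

Voters preferring Sofia to Kwame: 456; preferring Kwame to Sofia: 452.
Sofia wins the head-to-head.

Sofia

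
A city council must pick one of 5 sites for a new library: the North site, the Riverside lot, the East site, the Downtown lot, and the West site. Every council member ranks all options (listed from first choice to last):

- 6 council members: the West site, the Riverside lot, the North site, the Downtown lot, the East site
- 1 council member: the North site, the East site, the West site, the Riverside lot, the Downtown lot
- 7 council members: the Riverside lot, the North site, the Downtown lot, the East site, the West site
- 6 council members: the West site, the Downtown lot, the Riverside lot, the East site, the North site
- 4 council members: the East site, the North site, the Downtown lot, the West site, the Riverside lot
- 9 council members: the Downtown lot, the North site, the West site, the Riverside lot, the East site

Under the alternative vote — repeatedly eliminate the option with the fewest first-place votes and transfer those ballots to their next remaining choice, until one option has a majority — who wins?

the Downtown lot

Round 1: the North site 1, the Riverside lot 7, the East site 4, the Downtown lot 9, the West site 12. Eliminate the North site.
Round 2: the Riverside lot 7, the East site 5, the Downtown lot 9, the West site 12. Eliminate the East site.
Round 3: the Riverside lot 7, the Downtown lot 13, the West site 13. Eliminate the Riverside lot.
Round 4: the Downtown lot 20, the West site 13. The Downtown lot has a majority.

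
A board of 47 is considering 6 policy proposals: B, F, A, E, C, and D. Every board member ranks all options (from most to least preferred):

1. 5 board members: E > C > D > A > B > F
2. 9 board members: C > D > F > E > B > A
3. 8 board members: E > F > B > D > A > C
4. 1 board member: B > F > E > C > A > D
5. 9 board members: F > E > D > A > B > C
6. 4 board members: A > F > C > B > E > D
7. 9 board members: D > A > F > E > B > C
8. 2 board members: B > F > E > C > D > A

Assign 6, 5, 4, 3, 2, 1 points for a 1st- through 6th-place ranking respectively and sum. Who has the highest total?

B: 5·2 + 9·2 + 8·4 + 1·6 + 9·2 + 4·3 + 9·2 + 2·6 = 126
F: 5·1 + 9·4 + 8·5 + 1·5 + 9·6 + 4·5 + 9·4 + 2·5 = 206
A: 5·3 + 9·1 + 8·2 + 1·2 + 9·3 + 4·6 + 9·5 + 2·1 = 140
E: 5·6 + 9·3 + 8·6 + 1·4 + 9·5 + 4·2 + 9·3 + 2·4 = 197
C: 5·5 + 9·6 + 8·1 + 1·3 + 9·1 + 4·4 + 9·1 + 2·3 = 130
D: 5·4 + 9·5 + 8·3 + 1·1 + 9·4 + 4·1 + 9·6 + 2·2 = 188
F has the highest Borda score (206).

F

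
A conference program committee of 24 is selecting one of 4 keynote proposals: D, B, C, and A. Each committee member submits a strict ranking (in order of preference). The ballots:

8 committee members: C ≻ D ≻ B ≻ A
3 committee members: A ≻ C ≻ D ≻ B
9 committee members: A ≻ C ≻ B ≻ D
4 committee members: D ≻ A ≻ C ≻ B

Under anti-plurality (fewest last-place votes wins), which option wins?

Last-place votes: D 9, B 7, C 0, A 8.
C is ranked last by the fewest voters, so C wins.

C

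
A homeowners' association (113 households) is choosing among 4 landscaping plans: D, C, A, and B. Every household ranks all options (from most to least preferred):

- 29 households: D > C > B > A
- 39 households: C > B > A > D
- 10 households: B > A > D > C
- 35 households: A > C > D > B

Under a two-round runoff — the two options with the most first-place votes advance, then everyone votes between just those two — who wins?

C

Round 1 first-place votes: D 29, C 39, A 35, B 10.
C and A advance.
Runoff: C is preferred to A by 68 voters; A by 45.
C wins the runoff.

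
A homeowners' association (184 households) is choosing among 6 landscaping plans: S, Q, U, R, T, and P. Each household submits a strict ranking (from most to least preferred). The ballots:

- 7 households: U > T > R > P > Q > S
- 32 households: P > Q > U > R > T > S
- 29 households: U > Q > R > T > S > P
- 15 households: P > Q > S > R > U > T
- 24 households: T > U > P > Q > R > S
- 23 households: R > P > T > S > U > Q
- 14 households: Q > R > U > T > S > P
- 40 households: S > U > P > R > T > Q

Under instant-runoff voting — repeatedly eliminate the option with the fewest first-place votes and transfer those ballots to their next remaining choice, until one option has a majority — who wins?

Round 1: S 40, Q 14, U 36, R 23, T 24, P 47. Eliminate Q.
Round 2: S 40, U 36, R 37, T 24, P 47. Eliminate T.
Round 3: S 40, U 60, R 37, P 47. Eliminate R.
Round 4: S 40, U 74, P 70. Eliminate S.
Round 5: U 114, P 70. U has a majority.

U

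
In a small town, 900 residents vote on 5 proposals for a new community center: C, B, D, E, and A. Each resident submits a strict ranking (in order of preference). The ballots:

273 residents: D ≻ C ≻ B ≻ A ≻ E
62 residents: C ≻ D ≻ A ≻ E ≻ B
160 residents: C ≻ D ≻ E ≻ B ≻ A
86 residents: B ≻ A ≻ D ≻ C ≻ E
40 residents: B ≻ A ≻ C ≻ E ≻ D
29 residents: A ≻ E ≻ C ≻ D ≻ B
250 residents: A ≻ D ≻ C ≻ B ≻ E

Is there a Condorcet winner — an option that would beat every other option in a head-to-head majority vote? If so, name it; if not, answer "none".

D

D vs C: 609–291 for D.
D vs B: 774–126 for D.
D vs E: 831–69 for D.
D vs A: 495–405 for D.
D beats every other option head-to-head.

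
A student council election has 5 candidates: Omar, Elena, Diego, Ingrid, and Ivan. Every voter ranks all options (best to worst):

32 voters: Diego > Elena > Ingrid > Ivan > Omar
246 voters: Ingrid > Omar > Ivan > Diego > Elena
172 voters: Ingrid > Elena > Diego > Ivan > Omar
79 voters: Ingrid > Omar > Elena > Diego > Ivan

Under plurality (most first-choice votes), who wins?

Ingrid

First-place votes: Omar 0, Elena 0, Diego 32, Ingrid 497, Ivan 0.
Ingrid has the most first-place votes.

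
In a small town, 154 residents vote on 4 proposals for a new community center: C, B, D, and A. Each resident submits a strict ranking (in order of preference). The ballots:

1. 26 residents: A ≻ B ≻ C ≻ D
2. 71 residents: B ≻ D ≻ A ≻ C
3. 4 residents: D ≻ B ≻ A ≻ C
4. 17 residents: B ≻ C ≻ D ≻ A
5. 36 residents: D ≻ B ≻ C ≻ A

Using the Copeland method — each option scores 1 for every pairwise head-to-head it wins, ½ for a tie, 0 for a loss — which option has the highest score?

B

C: loses to B, D, and A → score 0.
B: beats C, D, and A → score 3.
D: beats C and A; loses to B → score 2.
A: beats C; loses to B and D → score 1.
B has the best pairwise record.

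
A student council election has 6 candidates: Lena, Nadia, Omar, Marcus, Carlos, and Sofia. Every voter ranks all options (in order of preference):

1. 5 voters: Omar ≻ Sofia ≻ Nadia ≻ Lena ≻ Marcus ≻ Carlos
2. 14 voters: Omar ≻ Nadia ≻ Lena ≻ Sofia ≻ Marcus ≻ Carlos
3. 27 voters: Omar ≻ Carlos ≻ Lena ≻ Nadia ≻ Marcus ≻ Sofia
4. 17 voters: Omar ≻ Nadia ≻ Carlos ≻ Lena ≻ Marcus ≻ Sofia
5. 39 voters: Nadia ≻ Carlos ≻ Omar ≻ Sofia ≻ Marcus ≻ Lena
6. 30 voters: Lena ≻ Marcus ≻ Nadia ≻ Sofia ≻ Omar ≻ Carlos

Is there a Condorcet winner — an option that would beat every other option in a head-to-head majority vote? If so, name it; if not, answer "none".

Nadia

Nadia vs Lena: 75–57 for Nadia.
Nadia vs Omar: 69–63 for Nadia.
Nadia vs Marcus: 102–30 for Nadia.
Nadia vs Carlos: 105–27 for Nadia.
Nadia vs Sofia: 127–5 for Nadia.
Nadia beats every other option head-to-head.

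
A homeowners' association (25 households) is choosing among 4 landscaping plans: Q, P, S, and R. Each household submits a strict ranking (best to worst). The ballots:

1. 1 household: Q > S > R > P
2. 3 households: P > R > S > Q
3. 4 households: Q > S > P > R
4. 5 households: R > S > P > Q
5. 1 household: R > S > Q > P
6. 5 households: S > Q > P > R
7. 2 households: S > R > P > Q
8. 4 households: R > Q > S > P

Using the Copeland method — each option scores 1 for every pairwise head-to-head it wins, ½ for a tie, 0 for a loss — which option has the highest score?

R

Q: beats P; loses to S and R → score 1.
P: loses to Q, S, and R → score 0.
S: beats Q and P; loses to R → score 2.
R: beats Q, P, and S → score 3.
R has the best pairwise record.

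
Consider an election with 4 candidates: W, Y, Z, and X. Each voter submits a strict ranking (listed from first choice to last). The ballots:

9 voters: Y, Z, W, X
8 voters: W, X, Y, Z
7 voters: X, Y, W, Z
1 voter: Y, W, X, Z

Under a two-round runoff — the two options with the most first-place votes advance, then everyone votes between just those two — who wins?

Round 1 first-place votes: W 8, Y 10, Z 0, X 7.
Y and W advance.
Runoff: Y is preferred to W by 17 voters; W by 8.
Y wins the runoff.

Y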